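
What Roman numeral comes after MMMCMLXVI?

MMMCMLXVI = 3966; next is 3967

MMMCMLXVII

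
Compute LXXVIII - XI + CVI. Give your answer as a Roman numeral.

LXXVIII = 78, XI = 11, CVI = 106
78 - 11 = 67
67 + 106 = 173

CLXXIII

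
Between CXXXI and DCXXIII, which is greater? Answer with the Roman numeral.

CXXXI = 131
DCXXIII = 623
623 is larger

DCXXIII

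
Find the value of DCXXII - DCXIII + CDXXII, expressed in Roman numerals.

DCXXII = 622, DCXIII = 613, CDXXII = 422
622 - 613 = 9
9 + 422 = 431

CDXXXI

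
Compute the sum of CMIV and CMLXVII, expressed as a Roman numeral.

CMIV = 904
CMLXVII = 967
904 + 967 = 1871

MDCCCLXXI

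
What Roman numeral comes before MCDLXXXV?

MCDLXXXV = 1485; previous is 1484

MCDLXXXIV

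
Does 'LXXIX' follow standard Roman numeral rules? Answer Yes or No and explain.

'LXXIX': Check the rules: uses only the symbols I, V, X, L, C, D, M; no symbol is repeated more than three times in a row; V, L and D each appear at most once; the only place a smaller symbol precedes a larger one is the allowed subtractive pair IX, the symbol right after such a pair (if any) is smaller than the pair's first symbol, and otherwise the values never increase from left to right. Value: L (50) + X (10) + X (10) + IX (9) = 79. So it is a valid standard Roman numeral.

Yes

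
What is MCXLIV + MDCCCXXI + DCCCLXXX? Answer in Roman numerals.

MCXLIV = 1144, MDCCCXXI = 1821, DCCCLXXX = 880
1144 + 1821 = 2965
2965 + 880 = 3845

MMMDCCCXLV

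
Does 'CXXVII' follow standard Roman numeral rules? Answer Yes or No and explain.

'CXXVII': Check the rules: uses only the symbols I, V, X, L, C, D, M; no symbol is repeated more than three times in a row; V, L and D each appear at most once; no smaller symbol precedes a larger one (values never increase from left to right). Value: C (100) + X (10) + X (10) + V (5) + I (1) + I (1) = 127. So it is a valid standard Roman numeral.

Yes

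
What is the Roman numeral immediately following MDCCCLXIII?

MDCCCLXIII = 1863, so the next integer is 1863 + 1 = 1864

MDCCCLXIV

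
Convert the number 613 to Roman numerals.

Convert 613 to Roman numerals:
  613 contains 1×500 (D)
  113 contains 1×100 (C)
  13 contains 1×10 (X)
  3 contains 3×1 (III)

DCXIII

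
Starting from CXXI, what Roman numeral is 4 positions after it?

CXXI = 121
121 + 4 = 125

CXXV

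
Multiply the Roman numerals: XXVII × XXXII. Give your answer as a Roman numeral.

XXVII = 27
XXXII = 32
27 × 32 = 864

DCCCLXIV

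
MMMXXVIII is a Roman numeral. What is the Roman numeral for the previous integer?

MMMXXVIII = 3028, so the previous integer is 3028 - 1 = 3027

MMMXXVII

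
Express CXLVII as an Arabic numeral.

CXLVII: C=100, XL=40, V=5, I=1, I=1
100 + 40 + 5 + 1 + 1 = 147

147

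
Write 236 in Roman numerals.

Convert 236 to Roman numerals:
  236 contains 2×100 (CC)
  36 contains 3×10 (XXX)
  6 contains 1×5 (V)
  1 contains 1×1 (I)

CCXXXVI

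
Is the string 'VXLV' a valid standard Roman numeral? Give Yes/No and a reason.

'VXLV': V should not appear more than once

No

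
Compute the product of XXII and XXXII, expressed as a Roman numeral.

XXII = 22
XXXII = 32
22 × 32 = 704

DCCIV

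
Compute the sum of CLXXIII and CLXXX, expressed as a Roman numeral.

CLXXIII = 173
CLXXX = 180
173 + 180 = 353

CCCLIII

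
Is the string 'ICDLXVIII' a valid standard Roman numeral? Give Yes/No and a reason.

'ICDLXVIII': Invalid subtractive combination: IC

No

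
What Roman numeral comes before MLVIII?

MLVIII = 1058; previous is 1057

MLVII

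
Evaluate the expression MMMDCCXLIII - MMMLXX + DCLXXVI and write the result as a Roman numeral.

MMMDCCXLIII = 3743, MMMLXX = 3070, DCLXXVI = 676
3743 - 3070 = 673
673 + 676 = 1349

MCCCXLIX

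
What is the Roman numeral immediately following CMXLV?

CMXLV = 945; next is 946

CMXLVI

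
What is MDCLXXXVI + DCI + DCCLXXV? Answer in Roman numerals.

MDCLXXXVI = 1686, DCI = 601, DCCLXXV = 775
1686 + 601 = 2287
2287 + 775 = 3062

MMMLXII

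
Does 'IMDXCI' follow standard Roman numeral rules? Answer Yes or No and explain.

'IMDXCI': Invalid subtractive combination: IM

No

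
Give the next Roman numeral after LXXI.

LXXI = 71; next is 72

LXXII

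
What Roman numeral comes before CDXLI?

CDXLI = 441; previous is 440

CDXL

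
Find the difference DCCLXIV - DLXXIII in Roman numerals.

DCCLXIV = 764
DLXXIII = 573
764 - 573 = 191

CXCI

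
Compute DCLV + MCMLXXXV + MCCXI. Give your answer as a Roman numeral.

DCLV = 655, MCMLXXXV = 1985, MCCXI = 1211
655 + 1985 = 2640
2640 + 1211 = 3851

MMMDCCCLI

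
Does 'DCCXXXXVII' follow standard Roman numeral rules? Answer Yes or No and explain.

'DCCXXXXVII': More than 3 consecutive X's

No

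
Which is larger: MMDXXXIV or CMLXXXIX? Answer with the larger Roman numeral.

MMDXXXIV = 2534
CMLXXXIX = 989
2534 is larger

MMDXXXIV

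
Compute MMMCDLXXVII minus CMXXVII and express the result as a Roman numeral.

MMMCDLXXVII = 3477
CMXXVII = 927
3477 - 927 = 2550

MMDL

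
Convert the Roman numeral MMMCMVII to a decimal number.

MMMCMVII: M=1000, M=1000, M=1000, CM=900, V=5, I=1, I=1
1000 + 1000 + 1000 + 900 + 5 + 1 + 1 = 3907

3907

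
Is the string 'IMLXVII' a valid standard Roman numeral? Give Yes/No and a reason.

'IMLXVII': Invalid subtractive combination: IM

No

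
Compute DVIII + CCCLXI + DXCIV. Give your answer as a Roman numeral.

DVIII = 508, CCCLXI = 361, DXCIV = 594
508 + 361 = 869
869 + 594 = 1463

MCDLXIII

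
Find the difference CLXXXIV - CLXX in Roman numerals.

CLXXXIV = 184
CLXX = 170
184 - 170 = 14

XIV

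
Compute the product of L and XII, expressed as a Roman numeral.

L = 50
XII = 12
50 × 12 = 600

DC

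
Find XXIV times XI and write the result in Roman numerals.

XXIV = 24
XI = 11
24 × 11 = 264

CCLXIV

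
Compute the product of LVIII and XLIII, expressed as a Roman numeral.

LVIII = 58
XLIII = 43
58 × 43 = 2494

MMCDXCIV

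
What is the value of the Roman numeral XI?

XI: X=10, I=1
10 + 1 = 11

11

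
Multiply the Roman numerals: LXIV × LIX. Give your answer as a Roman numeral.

LXIV = 64
LIX = 59
64 × 59 = 3776

MMMDCCLXXVI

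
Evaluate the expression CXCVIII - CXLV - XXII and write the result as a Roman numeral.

CXCVIII = 198, CXLV = 145, XXII = 22
198 - 145 = 53
53 - 22 = 31

XXXI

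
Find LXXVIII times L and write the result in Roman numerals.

LXXVIII = 78
L = 50
78 × 50 = 3900

MMMCM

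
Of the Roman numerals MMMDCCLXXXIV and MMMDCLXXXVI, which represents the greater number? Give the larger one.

MMMDCCLXXXIV = 3784
MMMDCLXXXVI = 3686
3784 is larger

MMMDCCLXXXIV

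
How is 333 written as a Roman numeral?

Convert 333 to Roman numerals:
  333 contains 3×100 (CCC)
  33 contains 3×10 (XXX)
  3 contains 3×1 (III)

CCCXXXIII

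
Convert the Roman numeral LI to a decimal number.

LI: L=50, I=1
50 + 1 = 51

51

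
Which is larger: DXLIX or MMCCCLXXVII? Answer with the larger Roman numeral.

DXLIX = 549
MMCCCLXXVII = 2377
2377 is larger

MMCCCLXXVII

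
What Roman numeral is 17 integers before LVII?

LVII = 57
57 - 17 = 40

XL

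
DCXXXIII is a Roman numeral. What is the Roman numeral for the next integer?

DCXXXIII = 633, so the next integer is 633 + 1 = 634

DCXXXIV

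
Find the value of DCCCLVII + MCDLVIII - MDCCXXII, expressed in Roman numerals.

DCCCLVII = 857, MCDLVIII = 1458, MDCCXXII = 1722
857 + 1458 = 2315
2315 - 1722 = 593

DXCIII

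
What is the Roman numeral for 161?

Convert 161 to Roman numerals:
  161 contains 1×100 (C)
  61 contains 1×50 (L)
  11 contains 1×10 (X)
  1 contains 1×1 (I)

CLXI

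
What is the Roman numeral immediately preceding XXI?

XXI = 21; previous is 20

XX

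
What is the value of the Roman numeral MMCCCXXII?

MMCCCXXII: M=1000, M=1000, C=100, C=100, C=100, X=10, X=10, I=1, I=1
1000 + 1000 + 100 + 100 + 100 + 10 + 10 + 1 + 1 = 2322

2322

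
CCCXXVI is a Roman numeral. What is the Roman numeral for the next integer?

CCCXXVI = 326, so the next integer is 326 + 1 = 327

CCCXXVII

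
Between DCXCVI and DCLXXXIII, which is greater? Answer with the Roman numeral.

DCXCVI = 696
DCLXXXIII = 683
696 is larger

DCXCVI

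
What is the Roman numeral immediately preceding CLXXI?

CLXXI = 171, so the previous integer is 171 - 1 = 170

CLXX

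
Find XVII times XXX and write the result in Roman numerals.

XVII = 17
XXX = 30
17 × 30 = 510

DX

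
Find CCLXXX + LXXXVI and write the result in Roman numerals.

CCLXXX = 280
LXXXVI = 86
280 + 86 = 366

CCCLXVI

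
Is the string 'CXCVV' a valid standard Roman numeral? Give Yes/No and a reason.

'CXCVV': V should not appear more than once

No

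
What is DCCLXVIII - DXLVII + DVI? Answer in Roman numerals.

DCCLXVIII = 768, DXLVII = 547, DVI = 506
768 - 547 = 221
221 + 506 = 727

DCCXXVII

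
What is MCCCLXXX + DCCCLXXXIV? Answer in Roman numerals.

MCCCLXXX = 1380
DCCCLXXXIV = 884
1380 + 884 = 2264

MMCCLXIV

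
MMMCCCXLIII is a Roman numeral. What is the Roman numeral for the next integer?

MMMCCCXLIII = 3343, so the next integer is 3343 + 1 = 3344

MMMCCCXLIV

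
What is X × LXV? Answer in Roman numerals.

X = 10
LXV = 65
10 × 65 = 650

DCL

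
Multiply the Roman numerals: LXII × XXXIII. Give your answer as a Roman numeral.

LXII = 62
XXXIII = 33
62 × 33 = 2046

MMXLVI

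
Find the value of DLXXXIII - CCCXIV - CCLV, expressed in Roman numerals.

DLXXXIII = 583, CCCXIV = 314, CCLV = 255
583 - 314 = 269
269 - 255 = 14

XIV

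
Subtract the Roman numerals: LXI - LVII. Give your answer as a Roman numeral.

LXI = 61
LVII = 57
61 - 57 = 4

IV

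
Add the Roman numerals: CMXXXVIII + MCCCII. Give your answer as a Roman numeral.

CMXXXVIII = 938
MCCCII = 1302
938 + 1302 = 2240

MMCCXL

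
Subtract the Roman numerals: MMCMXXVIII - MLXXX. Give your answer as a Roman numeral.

MMCMXXVIII = 2928
MLXXX = 1080
2928 - 1080 = 1848

MDCCCXLVIII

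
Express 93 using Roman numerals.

Convert 93 to Roman numerals:
  93 contains 1×90 (XC)
  3 contains 3×1 (III)

XCIII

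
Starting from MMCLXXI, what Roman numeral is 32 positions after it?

MMCLXXI = 2171
2171 + 32 = 2203

MMCCIII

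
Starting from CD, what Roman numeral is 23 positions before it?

CD = 400
400 - 23 = 377

CCCLXXVII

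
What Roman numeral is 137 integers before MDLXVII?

MDLXVII = 1567
1567 - 137 = 1430

MCDXXX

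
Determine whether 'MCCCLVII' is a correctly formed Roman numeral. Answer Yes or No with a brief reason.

'MCCCLVII': Check the rules: uses only the symbols I, V, X, L, C, D, M; no symbol is repeated more than three times in a row; V, L and D each appear at most once; no smaller symbol precedes a larger one (values never increase from left to right). Value: M (1000) + C (100) + C (100) + C (100) + L (50) + V (5) + I (1) + I (1) = 1357. So it is a valid standard Roman numeral.

Yes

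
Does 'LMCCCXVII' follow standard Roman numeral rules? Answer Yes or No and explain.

'LMCCCXVII': Invalid subtractive combination: LM

No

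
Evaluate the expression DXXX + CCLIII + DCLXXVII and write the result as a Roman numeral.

DXXX = 530, CCLIII = 253, DCLXXVII = 677
530 + 253 = 783
783 + 677 = 1460

MCDLX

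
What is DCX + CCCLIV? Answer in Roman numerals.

DCX = 610
CCCLIV = 354
610 + 354 = 964

CMLXIV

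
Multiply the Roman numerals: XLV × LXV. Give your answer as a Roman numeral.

XLV = 45
LXV = 65
45 × 65 = 2925

MMCMXXV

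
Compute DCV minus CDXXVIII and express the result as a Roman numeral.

DCV = 605
CDXXVIII = 428
605 - 428 = 177

CLXXVII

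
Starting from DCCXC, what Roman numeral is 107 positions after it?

DCCXC = 790
790 + 107 = 897

DCCCXCVII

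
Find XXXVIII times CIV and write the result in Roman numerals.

XXXVIII = 38
CIV = 104
38 × 104 = 3952

MMMCMLII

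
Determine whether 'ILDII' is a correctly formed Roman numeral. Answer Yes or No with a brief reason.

'ILDII': Invalid subtractive combination: IL

No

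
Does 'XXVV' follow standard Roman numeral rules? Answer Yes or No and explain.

'XXVV': V should not appear more than once

No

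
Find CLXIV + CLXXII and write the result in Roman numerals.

CLXIV = 164
CLXXII = 172
164 + 172 = 336

CCCXXXVI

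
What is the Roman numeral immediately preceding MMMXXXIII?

MMMXXXIII = 3033; previous is 3032

MMMXXXII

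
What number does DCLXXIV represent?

DCLXXIV: D=500, C=100, L=50, X=10, X=10, IV=4
500 + 100 + 50 + 10 + 10 + 4 = 674

674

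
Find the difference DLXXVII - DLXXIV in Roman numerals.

DLXXVII = 577
DLXXIV = 574
577 - 574 = 3

III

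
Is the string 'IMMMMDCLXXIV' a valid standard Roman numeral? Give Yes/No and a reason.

'IMMMMDCLXXIV': More than 3 consecutive M's

No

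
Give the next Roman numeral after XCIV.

XCIV = 94, so the next integer is 94 + 1 = 95

XCV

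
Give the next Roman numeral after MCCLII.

MCCLII = 1252, so the next integer is 1252 + 1 = 1253

MCCLIII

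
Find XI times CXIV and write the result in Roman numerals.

XI = 11
CXIV = 114
11 × 114 = 1254

MCCLIV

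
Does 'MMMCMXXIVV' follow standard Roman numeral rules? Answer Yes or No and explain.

'MMMCMXXIVV': V should not appear more than once

No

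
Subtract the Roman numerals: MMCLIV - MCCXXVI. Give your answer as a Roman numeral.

MMCLIV = 2154
MCCXXVI = 1226
2154 - 1226 = 928

CMXXVIII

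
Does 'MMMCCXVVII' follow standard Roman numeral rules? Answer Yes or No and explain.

'MMMCCXVVII': V should not appear more than once

No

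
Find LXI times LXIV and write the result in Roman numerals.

LXI = 61
LXIV = 64
61 × 64 = 3904

MMMCMIV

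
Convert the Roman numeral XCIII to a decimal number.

XCIII: XC=90, I=1, I=1, I=1
90 + 1 + 1 + 1 = 93

93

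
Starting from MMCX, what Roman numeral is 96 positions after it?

MMCX = 2110
2110 + 96 = 2206

MMCCVI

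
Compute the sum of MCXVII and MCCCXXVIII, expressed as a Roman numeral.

MCXVII = 1117
MCCCXXVIII = 1328
1117 + 1328 = 2445

MMCDXLV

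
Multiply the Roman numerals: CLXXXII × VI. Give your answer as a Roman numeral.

CLXXXII = 182
VI = 6
182 × 6 = 1092

MXCII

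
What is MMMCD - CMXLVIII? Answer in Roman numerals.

MMMCD = 3400
CMXLVIII = 948
3400 - 948 = 2452

MMCDLII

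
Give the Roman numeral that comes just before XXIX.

XXIX = 29; previous is 28

XXVIII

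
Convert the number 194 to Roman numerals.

Convert 194 to Roman numerals:
  194 contains 1×100 (C)
  94 contains 1×90 (XC)
  4 contains 1×4 (IV)

CXCIV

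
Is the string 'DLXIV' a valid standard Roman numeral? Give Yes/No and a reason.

'DLXIV': Check the rules: uses only the symbols I, V, X, L, C, D, M; no symbol is repeated more than three times in a row; V, L and D each appear at most once; the only place a smaller symbol precedes a larger one is the allowed subtractive pair IV, the symbol right after such a pair (if any) is smaller than the pair's first symbol, and otherwise the values never increase from left to right. Value: D (500) + L (50) + X (10) + IV (4) = 564. So it is a valid standard Roman numeral.

Yes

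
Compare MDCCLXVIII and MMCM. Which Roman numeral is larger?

MDCCLXVIII = 1768
MMCM = 2900
2900 is larger

MMCM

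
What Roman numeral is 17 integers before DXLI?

DXLI = 541
541 - 17 = 524

DXXIV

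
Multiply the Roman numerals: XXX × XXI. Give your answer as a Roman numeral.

XXX = 30
XXI = 21
30 × 21 = 630

DCXXX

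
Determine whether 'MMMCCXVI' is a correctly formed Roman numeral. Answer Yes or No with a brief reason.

'MMMCCXVI': Check the rules: uses only the symbols I, V, X, L, C, D, M; no symbol is repeated more than three times in a row; V, L and D each appear at most once; no smaller symbol precedes a larger one (values never increase from left to right). Value: M (1000) + M (1000) + M (1000) + C (100) + C (100) + X (10) + V (5) + I (1) = 3216. So it is a valid standard Roman numeral.

Yes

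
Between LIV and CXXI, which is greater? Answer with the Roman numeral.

LIV = 54
CXXI = 121
121 is larger

CXXI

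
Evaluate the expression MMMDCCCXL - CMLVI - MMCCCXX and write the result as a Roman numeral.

MMMDCCCXL = 3840, CMLVI = 956, MMCCCXX = 2320
3840 - 956 = 2884
2884 - 2320 = 564

DLXIV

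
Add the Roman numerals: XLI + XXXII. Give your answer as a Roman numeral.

XLI = 41
XXXII = 32
41 + 32 = 73

LXXIII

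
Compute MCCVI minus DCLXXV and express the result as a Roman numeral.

MCCVI = 1206
DCLXXV = 675
1206 - 675 = 531

DXXXI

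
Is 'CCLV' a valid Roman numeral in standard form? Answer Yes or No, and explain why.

'CCLV': Check the rules: uses only the symbols I, V, X, L, C, D, M; no symbol is repeated more than three times in a row; V, L and D each appear at most once; no smaller symbol precedes a larger one (values never increase from left to right). Value: C (100) + C (100) + L (50) + V (5) = 255. So it is a valid standard Roman numeral.

Yes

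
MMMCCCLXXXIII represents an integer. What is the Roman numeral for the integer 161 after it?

MMMCCCLXXXIII = 3383
3383 + 161 = 3544

MMMDXLIV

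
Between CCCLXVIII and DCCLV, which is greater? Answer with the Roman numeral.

CCCLXVIII = 368
DCCLV = 755
755 is larger

DCCLV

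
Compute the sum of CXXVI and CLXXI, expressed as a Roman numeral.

CXXVI = 126
CLXXI = 171
126 + 171 = 297

CCXCVII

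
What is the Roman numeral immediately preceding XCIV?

XCIV = 94, so the previous integer is 94 - 1 = 93

XCIII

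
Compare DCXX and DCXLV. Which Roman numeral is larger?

DCXX = 620
DCXLV = 645
645 is larger

DCXLV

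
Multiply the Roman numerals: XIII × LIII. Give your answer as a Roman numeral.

XIII = 13
LIII = 53
13 × 53 = 689

DCLXXXIX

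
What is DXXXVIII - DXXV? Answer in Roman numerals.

DXXXVIII = 538
DXXV = 525
538 - 525 = 13

XIII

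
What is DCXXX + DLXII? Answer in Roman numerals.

DCXXX = 630
DLXII = 562
630 + 562 = 1192

MCXCII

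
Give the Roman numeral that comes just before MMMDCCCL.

MMMDCCCL = 3850, so the previous integer is 3850 - 1 = 3849

MMMDCCCXLIX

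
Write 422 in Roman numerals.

Convert 422 to Roman numerals:
  422 contains 1×400 (CD)
  22 contains 2×10 (XX)
  2 contains 2×1 (II)

CDXXII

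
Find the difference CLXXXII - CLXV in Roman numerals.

CLXXXII = 182
CLXV = 165
182 - 165 = 17

XVII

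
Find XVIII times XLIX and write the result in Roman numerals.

XVIII = 18
XLIX = 49
18 × 49 = 882

DCCCLXXXII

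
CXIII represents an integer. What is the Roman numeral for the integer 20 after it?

CXIII = 113
113 + 20 = 133

CXXXIII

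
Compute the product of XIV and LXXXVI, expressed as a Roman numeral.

XIV = 14
LXXXVI = 86
14 × 86 = 1204

MCCIV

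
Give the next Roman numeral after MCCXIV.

MCCXIV = 1214, so the next integer is 1214 + 1 = 1215

MCCXV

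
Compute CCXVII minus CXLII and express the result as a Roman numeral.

CCXVII = 217
CXLII = 142
217 - 142 = 75

LXXV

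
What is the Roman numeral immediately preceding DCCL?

DCCL = 750; previous is 749

DCCXLIX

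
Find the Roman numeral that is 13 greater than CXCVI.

CXCVI = 196
196 + 13 = 209

CCIX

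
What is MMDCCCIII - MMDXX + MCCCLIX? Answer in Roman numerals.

MMDCCCIII = 2803, MMDXX = 2520, MCCCLIX = 1359
2803 - 2520 = 283
283 + 1359 = 1642

MDCXLII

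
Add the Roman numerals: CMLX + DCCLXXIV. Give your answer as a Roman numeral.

CMLX = 960
DCCLXXIV = 774
960 + 774 = 1734

MDCCXXXIV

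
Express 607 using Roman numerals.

Convert 607 to Roman numerals:
  607 contains 1×500 (D)
  107 contains 1×100 (C)
  7 contains 1×5 (V)
  2 contains 2×1 (II)

DCVII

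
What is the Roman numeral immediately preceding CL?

CL = 150, so the previous integer is 150 - 1 = 149

CXLIX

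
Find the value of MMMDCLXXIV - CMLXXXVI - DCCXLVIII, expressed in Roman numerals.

MMMDCLXXIV = 3674, CMLXXXVI = 986, DCCXLVIII = 748
3674 - 986 = 2688
2688 - 748 = 1940

MCMXL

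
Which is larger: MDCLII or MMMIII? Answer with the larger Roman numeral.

MDCLII = 1652
MMMIII = 3003
3003 is larger

MMMIII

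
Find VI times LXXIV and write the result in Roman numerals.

VI = 6
LXXIV = 74
6 × 74 = 444

CDXLIV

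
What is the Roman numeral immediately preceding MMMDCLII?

MMMDCLII = 3652; previous is 3651

MMMDCLI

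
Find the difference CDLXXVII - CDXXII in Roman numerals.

CDLXXVII = 477
CDXXII = 422
477 - 422 = 55

LV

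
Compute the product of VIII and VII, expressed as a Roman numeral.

VIII = 8
VII = 7
8 × 7 = 56

LVI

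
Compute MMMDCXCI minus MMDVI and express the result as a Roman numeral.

MMMDCXCI = 3691
MMDVI = 2506
3691 - 2506 = 1185

MCLXXXV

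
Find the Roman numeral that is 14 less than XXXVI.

XXXVI = 36
36 - 14 = 22

XXII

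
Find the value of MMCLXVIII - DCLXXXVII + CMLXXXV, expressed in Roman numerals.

MMCLXVIII = 2168, DCLXXXVII = 687, CMLXXXV = 985
2168 - 687 = 1481
1481 + 985 = 2466

MMCDLXVI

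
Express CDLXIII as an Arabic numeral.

CDLXIII: CD=400, L=50, X=10, I=1, I=1, I=1
400 + 50 + 10 + 1 + 1 + 1 = 463

463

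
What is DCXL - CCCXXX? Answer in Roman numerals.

DCXL = 640
CCCXXX = 330
640 - 330 = 310

CCCX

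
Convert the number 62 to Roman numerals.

Convert 62 to Roman numerals:
  62 contains 1×50 (L)
  12 contains 1×10 (X)
  2 contains 2×1 (II)

LXII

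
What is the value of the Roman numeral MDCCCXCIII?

MDCCCXCIII: M=1000, D=500, C=100, C=100, C=100, XC=90, I=1, I=1, I=1
1000 + 500 + 100 + 100 + 100 + 90 + 1 + 1 + 1 = 1893

1893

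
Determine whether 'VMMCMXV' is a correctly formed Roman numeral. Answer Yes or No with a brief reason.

'VMMCMXV': V should not appear more than once

No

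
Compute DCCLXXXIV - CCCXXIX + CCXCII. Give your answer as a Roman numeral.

DCCLXXXIV = 784, CCCXXIX = 329, CCXCII = 292
784 - 329 = 455
455 + 292 = 747

DCCXLVII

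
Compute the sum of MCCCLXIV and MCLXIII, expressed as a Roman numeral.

MCCCLXIV = 1364
MCLXIII = 1163
1364 + 1163 = 2527

MMDXXVII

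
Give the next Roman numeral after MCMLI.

MCMLI = 1951, so the next integer is 1951 + 1 = 1952

MCMLII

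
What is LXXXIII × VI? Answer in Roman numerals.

LXXXIII = 83
VI = 6
83 × 6 = 498

CDXCVIII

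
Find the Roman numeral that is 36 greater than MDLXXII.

MDLXXII = 1572
1572 + 36 = 1608

MDCVIII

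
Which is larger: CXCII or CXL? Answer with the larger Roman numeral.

CXCII = 192
CXL = 140
192 is larger

CXCII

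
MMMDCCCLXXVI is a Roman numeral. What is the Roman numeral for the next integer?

MMMDCCCLXXVI = 3876; next is 3877

MMMDCCCLXXVII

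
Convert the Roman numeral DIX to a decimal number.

DIX: D=500, IX=9
500 + 9 = 509

509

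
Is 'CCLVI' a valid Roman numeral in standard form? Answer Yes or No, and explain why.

'CCLVI': Check the rules: uses only the symbols I, V, X, L, C, D, M; no symbol is repeated more than three times in a row; V, L and D each appear at most once; no smaller symbol precedes a larger one (values never increase from left to right). Value: C (100) + C (100) + L (50) + V (5) + I (1) = 256. So it is a valid standard Roman numeral.

Yes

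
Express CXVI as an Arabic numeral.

CXVI: C=100, X=10, V=5, I=1
100 + 10 + 5 + 1 = 116

116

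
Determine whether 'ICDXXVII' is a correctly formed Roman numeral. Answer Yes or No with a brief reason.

'ICDXXVII': Invalid subtractive combination: IC

No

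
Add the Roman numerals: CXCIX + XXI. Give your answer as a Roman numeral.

CXCIX = 199
XXI = 21
199 + 21 = 220

CCXX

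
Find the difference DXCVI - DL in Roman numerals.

DXCVI = 596
DL = 550
596 - 550 = 46

XLVI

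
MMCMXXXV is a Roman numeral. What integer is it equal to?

MMCMXXXV: M=1000, M=1000, CM=900, X=10, X=10, X=10, V=5
1000 + 1000 + 900 + 10 + 10 + 10 + 5 = 2935

2935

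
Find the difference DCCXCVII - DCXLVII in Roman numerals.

DCCXCVII = 797
DCXLVII = 647
797 - 647 = 150

CL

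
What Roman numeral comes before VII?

VII = 7; previous is 6

VI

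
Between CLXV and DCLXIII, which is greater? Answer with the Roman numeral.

CLXV = 165
DCLXIII = 663
663 is larger

DCLXIII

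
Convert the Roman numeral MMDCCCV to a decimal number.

MMDCCCV: M=1000, M=1000, D=500, C=100, C=100, C=100, V=5
1000 + 1000 + 500 + 100 + 100 + 100 + 5 = 2805

2805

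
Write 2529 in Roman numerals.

Convert 2529 to Roman numerals:
  2529 contains 2×1000 (MM)
  529 contains 1×500 (D)
  29 contains 2×10 (XX)
  9 contains 1×9 (IX)

MMDXXIX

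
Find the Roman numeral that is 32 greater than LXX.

LXX = 70
70 + 32 = 102

CII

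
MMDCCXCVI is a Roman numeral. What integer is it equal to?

MMDCCXCVI: M=1000, M=1000, D=500, C=100, C=100, XC=90, V=5, I=1
1000 + 1000 + 500 + 100 + 100 + 90 + 5 + 1 = 2796

2796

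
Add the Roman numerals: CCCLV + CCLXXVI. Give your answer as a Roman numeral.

CCCLV = 355
CCLXXVI = 276
355 + 276 = 631

DCXXXI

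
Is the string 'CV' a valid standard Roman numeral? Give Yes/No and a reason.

'CV': Check the rules: uses only the symbols I, V, X, L, C, D, M; no symbol is repeated more than three times in a row; V, L and D each appear at most once; no smaller symbol precedes a larger one (values never increase from left to right). Value: C (100) + V (5) = 105. So it is a valid standard Roman numeral.

Yes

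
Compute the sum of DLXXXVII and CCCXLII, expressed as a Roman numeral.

DLXXXVII = 587
CCCXLII = 342
587 + 342 = 929

CMXXIX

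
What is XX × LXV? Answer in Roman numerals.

XX = 20
LXV = 65
20 × 65 = 1300

MCCC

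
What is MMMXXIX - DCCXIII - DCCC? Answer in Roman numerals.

MMMXXIX = 3029, DCCXIII = 713, DCCC = 800
3029 - 713 = 2316
2316 - 800 = 1516

MDXVI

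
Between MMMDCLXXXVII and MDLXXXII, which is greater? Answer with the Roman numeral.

MMMDCLXXXVII = 3687
MDLXXXII = 1582
3687 is larger

MMMDCLXXXVII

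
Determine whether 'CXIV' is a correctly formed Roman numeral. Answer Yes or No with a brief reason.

'CXIV': Check the rules: uses only the symbols I, V, X, L, C, D, M; no symbol is repeated more than three times in a row; V, L and D each appear at most once; the only place a smaller symbol precedes a larger one is the allowed subtractive pair IV, the symbol right after such a pair (if any) is smaller than the pair's first symbol, and otherwise the values never increase from left to right. Value: C (100) + X (10) + IV (4) = 114. So it is a valid standard Roman numeral.

Yes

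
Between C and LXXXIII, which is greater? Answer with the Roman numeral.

C = 100
LXXXIII = 83
100 is larger

C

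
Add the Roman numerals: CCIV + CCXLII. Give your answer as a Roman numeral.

CCIV = 204
CCXLII = 242
204 + 242 = 446

CDXLVI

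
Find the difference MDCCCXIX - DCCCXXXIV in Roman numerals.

MDCCCXIX = 1819
DCCCXXXIV = 834
1819 - 834 = 985

CMLXXXV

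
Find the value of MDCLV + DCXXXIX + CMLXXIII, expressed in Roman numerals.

MDCLV = 1655, DCXXXIX = 639, CMLXXIII = 973
1655 + 639 = 2294
2294 + 973 = 3267

MMMCCLXVII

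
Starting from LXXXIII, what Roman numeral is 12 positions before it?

LXXXIII = 83
83 - 12 = 71

LXXI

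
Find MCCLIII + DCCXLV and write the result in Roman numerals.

MCCLIII = 1253
DCCXLV = 745
1253 + 745 = 1998

MCMXCVIII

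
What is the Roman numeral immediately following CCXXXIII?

CCXXXIII = 233; next is 234

CCXXXIV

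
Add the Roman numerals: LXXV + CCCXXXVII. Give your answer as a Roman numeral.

LXXV = 75
CCCXXXVII = 337
75 + 337 = 412

CDXII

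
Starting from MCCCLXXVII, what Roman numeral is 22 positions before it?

MCCCLXXVII = 1377
1377 - 22 = 1355

MCCCLV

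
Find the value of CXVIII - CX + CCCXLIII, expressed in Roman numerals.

CXVIII = 118, CX = 110, CCCXLIII = 343
118 - 110 = 8
8 + 343 = 351

CCCLI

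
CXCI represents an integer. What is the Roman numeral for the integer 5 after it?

CXCI = 191
191 + 5 = 196

CXCVI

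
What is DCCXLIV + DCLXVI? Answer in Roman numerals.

DCCXLIV = 744
DCLXVI = 666
744 + 666 = 1410

MCDX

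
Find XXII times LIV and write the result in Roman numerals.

XXII = 22
LIV = 54
22 × 54 = 1188

MCLXXXVIII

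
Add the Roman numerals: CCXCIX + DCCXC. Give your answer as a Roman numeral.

CCXCIX = 299
DCCXC = 790
299 + 790 = 1089

MLXXXIX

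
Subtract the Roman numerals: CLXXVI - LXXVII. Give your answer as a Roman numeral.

CLXXVI = 176
LXXVII = 77
176 - 77 = 99

XCIX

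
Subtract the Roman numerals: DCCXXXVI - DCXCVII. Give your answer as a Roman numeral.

DCCXXXVI = 736
DCXCVII = 697
736 - 697 = 39

XXXIX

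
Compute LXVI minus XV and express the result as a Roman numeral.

LXVI = 66
XV = 15
66 - 15 = 51

LI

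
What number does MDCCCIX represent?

MDCCCIX: M=1000, D=500, C=100, C=100, C=100, IX=9
1000 + 500 + 100 + 100 + 100 + 9 = 1809

1809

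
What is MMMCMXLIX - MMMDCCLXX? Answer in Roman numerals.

MMMCMXLIX = 3949
MMMDCCLXX = 3770
3949 - 3770 = 179

CLXXIX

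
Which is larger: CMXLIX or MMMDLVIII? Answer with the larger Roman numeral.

CMXLIX = 949
MMMDLVIII = 3558
3558 is larger

MMMDLVIII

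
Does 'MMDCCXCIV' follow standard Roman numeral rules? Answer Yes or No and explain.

'MMDCCXCIV': Check the rules: uses only the symbols I, V, X, L, C, D, M; no symbol is repeated more than three times in a row; V, L and D each appear at most once; the only places a smaller symbol precedes a larger one are the allowed subtractive pairs XC, IV, the symbol right after such a pair (if any) is smaller than the pair's first symbol, and otherwise the values never increase from left to right. Value: M (1000) + M (1000) + D (500) + C (100) + C (100) + XC (90) + IV (4) = 2794. So it is a valid standard Roman numeral.

Yes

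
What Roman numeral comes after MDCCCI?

MDCCCI = 1801; next is 1802

MDCCCII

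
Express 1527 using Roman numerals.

Convert 1527 to Roman numerals:
  1527 contains 1×1000 (M)
  527 contains 1×500 (D)
  27 contains 2×10 (XX)
  7 contains 1×5 (V)
  2 contains 2×1 (II)

MDXXVII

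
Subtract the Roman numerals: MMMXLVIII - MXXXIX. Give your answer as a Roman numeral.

MMMXLVIII = 3048
MXXXIX = 1039
3048 - 1039 = 2009

MMIX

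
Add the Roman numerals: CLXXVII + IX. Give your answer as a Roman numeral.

CLXXVII = 177
IX = 9
177 + 9 = 186

CLXXXVI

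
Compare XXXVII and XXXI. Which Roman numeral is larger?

XXXVII = 37
XXXI = 31
37 is larger

XXXVII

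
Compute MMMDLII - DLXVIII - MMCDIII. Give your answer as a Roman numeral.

MMMDLII = 3552, DLXVIII = 568, MMCDIII = 2403
3552 - 568 = 2984
2984 - 2403 = 581

DLXXXI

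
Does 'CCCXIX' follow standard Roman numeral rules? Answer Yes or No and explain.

'CCCXIX': Check the rules: uses only the symbols I, V, X, L, C, D, M; no symbol is repeated more than three times in a row; V, L and D each appear at most once; the only place a smaller symbol precedes a larger one is the allowed subtractive pair IX, the symbol right after such a pair (if any) is smaller than the pair's first symbol, and otherwise the values never increase from left to right. Value: C (100) + C (100) + C (100) + X (10) + IX (9) = 319. So it is a valid standard Roman numeral.

Yes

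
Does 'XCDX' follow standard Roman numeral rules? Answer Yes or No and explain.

'XCDX': X (position 1) comes before the larger symbol D (position 3) without being directly in front of it as a subtractive pair; apart from IV, IX, XL, XC, CD and CM, symbols must go from largest to smallest

No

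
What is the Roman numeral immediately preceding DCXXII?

DCXXII = 622; previous is 621

DCXXI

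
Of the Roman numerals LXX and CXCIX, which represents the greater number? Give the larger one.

LXX = 70
CXCIX = 199
199 is larger

CXCIX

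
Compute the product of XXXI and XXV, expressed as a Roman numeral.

XXXI = 31
XXV = 25
31 × 25 = 775

DCCLXXV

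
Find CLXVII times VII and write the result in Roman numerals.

CLXVII = 167
VII = 7
167 × 7 = 1169

MCLXIX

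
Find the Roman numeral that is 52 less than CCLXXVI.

CCLXXVI = 276
276 - 52 = 224

CCXXIV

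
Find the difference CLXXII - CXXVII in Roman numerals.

CLXXII = 172
CXXVII = 127
172 - 127 = 45

XLV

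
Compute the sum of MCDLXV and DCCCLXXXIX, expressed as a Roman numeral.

MCDLXV = 1465
DCCCLXXXIX = 889
1465 + 889 = 2354

MMCCCLIV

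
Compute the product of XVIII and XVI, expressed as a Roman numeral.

XVIII = 18
XVI = 16
18 × 16 = 288

CCLXXXVIII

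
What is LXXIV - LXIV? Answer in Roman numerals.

LXXIV = 74
LXIV = 64
74 - 64 = 10

X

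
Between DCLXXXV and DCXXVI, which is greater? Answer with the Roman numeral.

DCLXXXV = 685
DCXXVI = 626
685 is larger

DCLXXXV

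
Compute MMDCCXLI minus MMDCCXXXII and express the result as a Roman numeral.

MMDCCXLI = 2741
MMDCCXXXII = 2732
2741 - 2732 = 9

IX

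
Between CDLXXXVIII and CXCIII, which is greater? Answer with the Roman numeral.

CDLXXXVIII = 488
CXCIII = 193
488 is larger

CDLXXXVIII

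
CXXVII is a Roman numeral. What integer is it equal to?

CXXVII: C=100, X=10, X=10, V=5, I=1, I=1
100 + 10 + 10 + 5 + 1 + 1 = 127

127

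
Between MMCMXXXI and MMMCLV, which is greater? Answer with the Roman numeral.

MMCMXXXI = 2931
MMMCLV = 3155
3155 is larger

MMMCLV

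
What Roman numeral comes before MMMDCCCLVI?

MMMDCCCLVI = 3856, so the previous integer is 3856 - 1 = 3855

MMMDCCCLV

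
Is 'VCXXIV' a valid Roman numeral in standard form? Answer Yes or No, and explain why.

'VCXXIV': V should not appear more than once

No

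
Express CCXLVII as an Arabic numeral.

CCXLVII: C=100, C=100, XL=40, V=5, I=1, I=1
100 + 100 + 40 + 5 + 1 + 1 = 247

247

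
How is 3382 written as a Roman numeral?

Convert 3382 to Roman numerals:
  3382 contains 3×1000 (MMM)
  382 contains 3×100 (CCC)
  82 contains 1×50 (L)
  32 contains 3×10 (XXX)
  2 contains 2×1 (II)

MMMCCCLXXXII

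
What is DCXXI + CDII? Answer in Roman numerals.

DCXXI = 621
CDII = 402
621 + 402 = 1023

MXXIII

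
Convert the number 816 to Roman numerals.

Convert 816 to Roman numerals:
  816 contains 1×500 (D)
  316 contains 3×100 (CCC)
  16 contains 1×10 (X)
  6 contains 1×5 (V)
  1 contains 1×1 (I)

DCCCXVI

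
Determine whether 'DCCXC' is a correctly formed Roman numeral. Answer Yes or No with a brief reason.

'DCCXC': Check the rules: uses only the symbols I, V, X, L, C, D, M; no symbol is repeated more than three times in a row; V, L and D each appear at most once; the only place a smaller symbol precedes a larger one is the allowed subtractive pair XC, the symbol right after such a pair (if any) is smaller than the pair's first symbol, and otherwise the values never increase from left to right. Value: D (500) + C (100) + C (100) + XC (90) = 790. So it is a valid standard Roman numeral.

Yes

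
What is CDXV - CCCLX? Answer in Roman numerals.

CDXV = 415
CCCLX = 360
415 - 360 = 55

LV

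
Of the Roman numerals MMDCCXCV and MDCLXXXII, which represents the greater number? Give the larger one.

MMDCCXCV = 2795
MDCLXXXII = 1682
2795 is larger

MMDCCXCV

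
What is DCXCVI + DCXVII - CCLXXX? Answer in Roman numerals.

DCXCVI = 696, DCXVII = 617, CCLXXX = 280
696 + 617 = 1313
1313 - 280 = 1033

MXXXIII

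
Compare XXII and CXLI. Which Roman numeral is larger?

XXII = 22
CXLI = 141
141 is larger

CXLI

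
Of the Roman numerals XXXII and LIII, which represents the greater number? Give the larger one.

XXXII = 32
LIII = 53
53 is larger

LIII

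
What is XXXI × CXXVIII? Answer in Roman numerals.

XXXI = 31
CXXVIII = 128
31 × 128 = 3968

MMMCMLXVIII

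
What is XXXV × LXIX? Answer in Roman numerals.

XXXV = 35
LXIX = 69
35 × 69 = 2415

MMCDXV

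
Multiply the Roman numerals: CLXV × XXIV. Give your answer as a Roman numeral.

CLXV = 165
XXIV = 24
165 × 24 = 3960

MMMCMLX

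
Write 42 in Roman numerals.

Convert 42 to Roman numerals:
  42 contains 1×40 (XL)
  2 contains 2×1 (II)

XLII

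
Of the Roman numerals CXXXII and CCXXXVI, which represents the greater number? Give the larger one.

CXXXII = 132
CCXXXVI = 236
236 is larger

CCXXXVI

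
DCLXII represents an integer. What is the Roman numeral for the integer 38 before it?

DCLXII = 662
662 - 38 = 624

DCXXIV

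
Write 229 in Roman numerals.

Convert 229 to Roman numerals:
  229 contains 2×100 (CC)
  29 contains 2×10 (XX)
  9 contains 1×9 (IX)

CCXXIX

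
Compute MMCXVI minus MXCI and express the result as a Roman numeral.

MMCXVI = 2116
MXCI = 1091
2116 - 1091 = 1025

MXXV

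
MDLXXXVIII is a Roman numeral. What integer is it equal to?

MDLXXXVIII: M=1000, D=500, L=50, X=10, X=10, X=10, V=5, I=1, I=1, I=1
1000 + 500 + 50 + 10 + 10 + 10 + 5 + 1 + 1 + 1 = 1588

1588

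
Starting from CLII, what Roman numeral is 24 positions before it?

CLII = 152
152 - 24 = 128

CXXVIII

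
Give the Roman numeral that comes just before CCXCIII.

CCXCIII = 293; previous is 292

CCXCII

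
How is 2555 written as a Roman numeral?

Convert 2555 to Roman numerals:
  2555 contains 2×1000 (MM)
  555 contains 1×500 (D)
  55 contains 1×50 (L)
  5 contains 1×5 (V)

MMDLV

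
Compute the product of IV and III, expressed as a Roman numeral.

IV = 4
III = 3
4 × 3 = 12

XII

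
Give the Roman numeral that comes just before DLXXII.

DLXXII = 572, so the previous integer is 572 - 1 = 571

DLXXI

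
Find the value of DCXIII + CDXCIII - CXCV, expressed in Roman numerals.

DCXIII = 613, CDXCIII = 493, CXCV = 195
613 + 493 = 1106
1106 - 195 = 911

CMXI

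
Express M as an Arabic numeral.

M: M=1000

1000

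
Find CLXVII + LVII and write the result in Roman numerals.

CLXVII = 167
LVII = 57
167 + 57 = 224

CCXXIV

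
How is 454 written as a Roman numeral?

Convert 454 to Roman numerals:
  454 contains 1×400 (CD)
  54 contains 1×50 (L)
  4 contains 1×4 (IV)

CDLIV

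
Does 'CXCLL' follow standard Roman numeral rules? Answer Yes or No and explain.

'CXCLL': L should not appear more than once

No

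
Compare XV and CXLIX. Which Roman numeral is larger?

XV = 15
CXLIX = 149
149 is larger

CXLIX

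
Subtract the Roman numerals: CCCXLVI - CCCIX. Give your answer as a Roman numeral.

CCCXLVI = 346
CCCIX = 309
346 - 309 = 37

XXXVII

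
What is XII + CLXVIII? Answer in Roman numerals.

XII = 12
CLXVIII = 168
12 + 168 = 180

CLXXX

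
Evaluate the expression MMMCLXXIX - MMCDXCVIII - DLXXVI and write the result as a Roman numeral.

MMMCLXXIX = 3179, MMCDXCVIII = 2498, DLXXVI = 576
3179 - 2498 = 681
681 - 576 = 105

CV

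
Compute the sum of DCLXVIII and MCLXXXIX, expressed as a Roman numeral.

DCLXVIII = 668
MCLXXXIX = 1189
668 + 1189 = 1857

MDCCCLVII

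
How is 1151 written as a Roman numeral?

Convert 1151 to Roman numerals:
  1151 contains 1×1000 (M)
  151 contains 1×100 (C)
  51 contains 1×50 (L)
  1 contains 1×1 (I)

MCLI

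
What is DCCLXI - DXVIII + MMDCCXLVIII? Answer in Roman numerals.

DCCLXI = 761, DXVIII = 518, MMDCCXLVIII = 2748
761 - 518 = 243
243 + 2748 = 2991

MMCMXCI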